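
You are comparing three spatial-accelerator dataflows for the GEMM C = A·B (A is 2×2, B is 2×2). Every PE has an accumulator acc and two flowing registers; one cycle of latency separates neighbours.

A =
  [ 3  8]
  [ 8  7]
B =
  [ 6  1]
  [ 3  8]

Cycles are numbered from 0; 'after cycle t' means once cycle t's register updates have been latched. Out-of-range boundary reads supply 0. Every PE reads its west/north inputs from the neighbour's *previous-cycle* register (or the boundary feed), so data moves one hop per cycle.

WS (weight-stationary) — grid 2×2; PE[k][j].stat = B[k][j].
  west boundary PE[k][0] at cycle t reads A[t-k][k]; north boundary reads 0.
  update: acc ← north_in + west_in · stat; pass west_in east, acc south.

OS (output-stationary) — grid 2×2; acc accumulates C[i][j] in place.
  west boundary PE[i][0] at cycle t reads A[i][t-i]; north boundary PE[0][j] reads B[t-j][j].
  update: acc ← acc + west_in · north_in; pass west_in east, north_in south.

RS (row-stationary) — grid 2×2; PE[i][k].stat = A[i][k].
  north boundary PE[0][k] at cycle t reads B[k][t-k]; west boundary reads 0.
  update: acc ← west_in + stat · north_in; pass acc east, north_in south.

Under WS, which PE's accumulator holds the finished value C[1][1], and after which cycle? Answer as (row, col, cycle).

(row, col, cycle) = (1, 1, 3)

WS: C[1][1] accumulates in PE[1][1]:
  cycle 0: PE[1][1] → acc 0, east 0, south 0
  cycle 1: PE[1][1] → acc 0, east 0, south 0
  cycle 2: PE[1][1] → acc 67, east 8, south 67
  cycle 3: PE[1][1] → acc 64, east 7, south 64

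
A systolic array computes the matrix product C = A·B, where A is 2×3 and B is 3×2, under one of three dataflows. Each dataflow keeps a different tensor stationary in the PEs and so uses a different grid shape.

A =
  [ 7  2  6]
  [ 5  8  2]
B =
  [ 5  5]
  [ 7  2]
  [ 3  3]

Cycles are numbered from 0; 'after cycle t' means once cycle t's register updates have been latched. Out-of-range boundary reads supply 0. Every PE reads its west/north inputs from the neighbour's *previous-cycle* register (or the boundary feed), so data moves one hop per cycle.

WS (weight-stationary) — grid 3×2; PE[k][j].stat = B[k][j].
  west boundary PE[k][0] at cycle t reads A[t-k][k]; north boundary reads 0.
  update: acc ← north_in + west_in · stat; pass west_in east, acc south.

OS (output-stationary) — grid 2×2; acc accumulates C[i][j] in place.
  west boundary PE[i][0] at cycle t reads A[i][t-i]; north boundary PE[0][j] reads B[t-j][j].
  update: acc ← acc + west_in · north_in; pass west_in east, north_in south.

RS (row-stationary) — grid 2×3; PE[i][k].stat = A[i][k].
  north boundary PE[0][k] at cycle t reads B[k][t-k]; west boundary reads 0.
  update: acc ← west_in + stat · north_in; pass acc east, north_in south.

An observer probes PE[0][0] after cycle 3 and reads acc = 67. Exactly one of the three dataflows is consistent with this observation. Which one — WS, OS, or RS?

Under WS (3×2), PE[0][0]:
  t=0 PE[0][0]: acc=35 h=7 v=35
  t=1 PE[0][0]: acc=25 h=5 v=25
  t=2 PE[0][0]: acc=0 h=0 v=0
  t=3 PE[0][0]: acc=0 h=0 v=0
Under OS (2×2), PE[0][0]:
  t=0 PE[0][0]: acc=35 h=7 v=5
  t=1 PE[0][0]: acc=49 h=2 v=7
  t=2 PE[0][0]: acc=67 h=6 v=3
  t=3 PE[0][0]: acc=67 h=0 v=0
Under RS (2×3), PE[0][0]:
  t=0 PE[0][0]: acc=35 h=35 v=5
  t=1 PE[0][0]: acc=35 h=35 v=5
  t=2 PE[0][0]: acc=0 h=0 v=0
  t=3 PE[0][0]: acc=0 h=0 v=0

dataflow = OS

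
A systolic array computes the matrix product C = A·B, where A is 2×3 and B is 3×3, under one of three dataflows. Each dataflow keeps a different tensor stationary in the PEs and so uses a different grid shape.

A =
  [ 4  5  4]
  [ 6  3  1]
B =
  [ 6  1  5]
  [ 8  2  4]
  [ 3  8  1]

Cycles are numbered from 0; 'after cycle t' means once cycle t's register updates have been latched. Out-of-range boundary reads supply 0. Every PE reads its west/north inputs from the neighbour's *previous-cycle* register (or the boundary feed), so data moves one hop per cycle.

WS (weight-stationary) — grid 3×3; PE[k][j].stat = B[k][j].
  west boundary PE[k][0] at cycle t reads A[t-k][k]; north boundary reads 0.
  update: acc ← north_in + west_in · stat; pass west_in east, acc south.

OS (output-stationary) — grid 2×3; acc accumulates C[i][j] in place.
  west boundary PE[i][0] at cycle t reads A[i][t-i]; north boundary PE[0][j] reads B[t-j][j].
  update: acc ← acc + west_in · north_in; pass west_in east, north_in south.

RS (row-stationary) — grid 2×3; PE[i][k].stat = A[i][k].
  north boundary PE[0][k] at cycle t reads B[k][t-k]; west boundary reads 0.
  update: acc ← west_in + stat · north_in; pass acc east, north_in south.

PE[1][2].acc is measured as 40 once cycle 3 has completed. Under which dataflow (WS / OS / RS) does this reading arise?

dataflow = WS

WS [3×3] PE[1][2] across cycles:
  t=0 PE[1][2]: acc=0 h=0 v=0
  t=1 PE[1][2]: acc=0 h=0 v=0
  t=2 PE[1][2]: acc=0 h=0 v=0
  t=3 PE[1][2]: acc=40 h=5 v=40
OS [2×3] PE[1][2] across cycles:
  t=0 PE[1][2]: acc=0 h=0 v=0
  t=1 PE[1][2]: acc=0 h=0 v=0
  t=2 PE[1][2]: acc=0 h=0 v=0
  t=3 PE[1][2]: acc=30 h=6 v=5
RS [2×3] PE[1][2] across cycles:
  t=0 PE[1][2]: acc=0 h=0 v=0
  t=1 PE[1][2]: acc=0 h=0 v=0
  t=2 PE[1][2]: acc=0 h=0 v=0
  t=3 PE[1][2]: acc=63 h=63 v=3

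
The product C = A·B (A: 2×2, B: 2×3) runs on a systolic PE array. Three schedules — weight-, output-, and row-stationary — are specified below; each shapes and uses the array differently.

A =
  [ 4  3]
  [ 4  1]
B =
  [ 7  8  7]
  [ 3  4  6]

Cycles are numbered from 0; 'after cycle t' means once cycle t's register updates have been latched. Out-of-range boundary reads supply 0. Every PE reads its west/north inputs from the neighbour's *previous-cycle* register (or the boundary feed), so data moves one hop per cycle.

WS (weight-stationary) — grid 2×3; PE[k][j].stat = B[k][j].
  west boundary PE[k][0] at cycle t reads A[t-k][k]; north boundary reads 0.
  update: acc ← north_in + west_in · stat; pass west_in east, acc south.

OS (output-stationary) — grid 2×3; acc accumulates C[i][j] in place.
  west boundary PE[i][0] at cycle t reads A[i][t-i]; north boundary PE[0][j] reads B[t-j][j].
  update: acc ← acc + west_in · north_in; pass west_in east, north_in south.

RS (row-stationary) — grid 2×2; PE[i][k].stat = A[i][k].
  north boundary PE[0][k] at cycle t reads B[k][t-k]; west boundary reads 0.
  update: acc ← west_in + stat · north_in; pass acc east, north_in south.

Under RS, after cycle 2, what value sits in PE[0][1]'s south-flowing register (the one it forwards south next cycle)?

register = 4

RS 2×2: PE[0][1] cycle-by-cycle (with neighbour feeds):
  @0  [0,0]  acc 28  |  →28  ↓7
  @0  [0,1]  acc 0  |  →0  ↓0
  @1  [0,0]  acc 32  |  →32  ↓8
  @1  [0,1]  acc 37  |  →37  ↓3
  @2  [0,0]  acc 28  |  →28  ↓7
  @2  [0,1]  acc 44  |  →44  ↓4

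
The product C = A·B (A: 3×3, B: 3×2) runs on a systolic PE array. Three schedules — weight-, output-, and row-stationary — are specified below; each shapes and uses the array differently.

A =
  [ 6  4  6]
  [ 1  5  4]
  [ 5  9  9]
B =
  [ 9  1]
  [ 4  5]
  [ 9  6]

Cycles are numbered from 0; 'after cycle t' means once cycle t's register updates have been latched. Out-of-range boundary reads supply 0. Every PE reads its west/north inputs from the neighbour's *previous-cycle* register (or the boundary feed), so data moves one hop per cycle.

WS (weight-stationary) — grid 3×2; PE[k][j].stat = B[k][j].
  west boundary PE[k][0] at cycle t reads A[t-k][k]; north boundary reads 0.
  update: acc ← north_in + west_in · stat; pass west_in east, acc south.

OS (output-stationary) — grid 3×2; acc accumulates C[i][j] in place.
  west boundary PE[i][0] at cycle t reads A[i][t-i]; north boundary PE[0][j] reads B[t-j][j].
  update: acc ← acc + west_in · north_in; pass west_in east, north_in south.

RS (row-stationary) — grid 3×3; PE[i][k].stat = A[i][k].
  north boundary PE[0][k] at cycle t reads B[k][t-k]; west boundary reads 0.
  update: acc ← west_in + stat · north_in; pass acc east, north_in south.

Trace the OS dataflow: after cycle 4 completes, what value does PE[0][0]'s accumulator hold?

OS 3×2: PE[0][0] cycle-by-cycle (with neighbour feeds):
  step 0 · PE0,0: acc=54; fwd→6 fwd↓9
  step 1 · PE0,0: acc=70; fwd→4 fwd↓4
  step 2 · PE0,0: acc=124; fwd→6 fwd↓9
  step 3 · PE0,0: acc=124; fwd→0 fwd↓0
  step 4 · PE0,0: acc=124; fwd→0 fwd↓0

PE[0][0].acc = 124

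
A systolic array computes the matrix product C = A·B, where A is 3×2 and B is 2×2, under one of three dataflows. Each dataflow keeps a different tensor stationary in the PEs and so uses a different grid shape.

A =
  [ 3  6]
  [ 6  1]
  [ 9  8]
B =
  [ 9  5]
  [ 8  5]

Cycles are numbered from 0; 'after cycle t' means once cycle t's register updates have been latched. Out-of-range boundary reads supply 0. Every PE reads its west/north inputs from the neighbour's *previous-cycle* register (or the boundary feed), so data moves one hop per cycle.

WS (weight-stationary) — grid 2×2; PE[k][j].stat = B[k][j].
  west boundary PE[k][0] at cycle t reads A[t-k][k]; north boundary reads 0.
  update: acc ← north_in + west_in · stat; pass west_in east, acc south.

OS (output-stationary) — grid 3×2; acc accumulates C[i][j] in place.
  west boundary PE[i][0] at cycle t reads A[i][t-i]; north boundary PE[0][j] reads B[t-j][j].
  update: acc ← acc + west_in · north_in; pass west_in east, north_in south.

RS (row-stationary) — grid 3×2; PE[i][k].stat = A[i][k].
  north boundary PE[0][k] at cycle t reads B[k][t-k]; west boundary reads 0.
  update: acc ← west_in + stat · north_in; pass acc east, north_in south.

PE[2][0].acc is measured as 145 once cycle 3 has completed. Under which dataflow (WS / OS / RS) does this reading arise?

WS: PE[2][0] is outside its 2×2 grid.
Under OS (3×2), PE[2][0]:
  0: (2,0).acc=0  regs=<0,0>
  1: (2,0).acc=0  regs=<0,0>
  2: (2,0).acc=81  regs=<9,9>
  3: (2,0).acc=145  regs=<8,8>
Under RS (3×2), PE[2][0]:
  0: (2,0).acc=0  regs=<0,0>
  1: (2,0).acc=0  regs=<0,0>
  2: (2,0).acc=81  regs=<81,9>
  3: (2,0).acc=45  regs=<45,5>

dataflow = OS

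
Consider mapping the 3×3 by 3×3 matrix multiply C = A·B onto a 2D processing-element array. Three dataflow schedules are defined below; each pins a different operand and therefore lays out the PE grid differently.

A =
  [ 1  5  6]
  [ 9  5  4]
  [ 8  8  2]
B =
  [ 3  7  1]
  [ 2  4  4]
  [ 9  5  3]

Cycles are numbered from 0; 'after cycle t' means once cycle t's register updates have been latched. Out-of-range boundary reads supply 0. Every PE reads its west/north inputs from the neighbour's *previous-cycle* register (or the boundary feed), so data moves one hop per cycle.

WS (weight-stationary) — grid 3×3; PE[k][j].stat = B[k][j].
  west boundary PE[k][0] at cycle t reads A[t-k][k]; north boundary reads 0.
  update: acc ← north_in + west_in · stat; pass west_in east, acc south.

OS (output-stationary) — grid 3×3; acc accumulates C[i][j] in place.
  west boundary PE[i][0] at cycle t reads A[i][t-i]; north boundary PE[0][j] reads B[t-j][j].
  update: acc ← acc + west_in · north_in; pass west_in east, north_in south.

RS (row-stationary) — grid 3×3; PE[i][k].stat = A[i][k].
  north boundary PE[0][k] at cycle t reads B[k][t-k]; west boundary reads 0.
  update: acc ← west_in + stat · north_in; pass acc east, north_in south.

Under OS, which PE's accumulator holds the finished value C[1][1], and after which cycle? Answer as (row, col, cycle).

(row, col, cycle) = (1, 1, 4)

Under OS, C[1][1] lands at PE[1][1]:
  0: (1,1).acc=0  regs=<0,0>
  1: (1,1).acc=0  regs=<0,0>
  2: (1,1).acc=63  regs=<9,7>
  3: (1,1).acc=83  regs=<5,4>
  4: (1,1).acc=103  regs=<4,5>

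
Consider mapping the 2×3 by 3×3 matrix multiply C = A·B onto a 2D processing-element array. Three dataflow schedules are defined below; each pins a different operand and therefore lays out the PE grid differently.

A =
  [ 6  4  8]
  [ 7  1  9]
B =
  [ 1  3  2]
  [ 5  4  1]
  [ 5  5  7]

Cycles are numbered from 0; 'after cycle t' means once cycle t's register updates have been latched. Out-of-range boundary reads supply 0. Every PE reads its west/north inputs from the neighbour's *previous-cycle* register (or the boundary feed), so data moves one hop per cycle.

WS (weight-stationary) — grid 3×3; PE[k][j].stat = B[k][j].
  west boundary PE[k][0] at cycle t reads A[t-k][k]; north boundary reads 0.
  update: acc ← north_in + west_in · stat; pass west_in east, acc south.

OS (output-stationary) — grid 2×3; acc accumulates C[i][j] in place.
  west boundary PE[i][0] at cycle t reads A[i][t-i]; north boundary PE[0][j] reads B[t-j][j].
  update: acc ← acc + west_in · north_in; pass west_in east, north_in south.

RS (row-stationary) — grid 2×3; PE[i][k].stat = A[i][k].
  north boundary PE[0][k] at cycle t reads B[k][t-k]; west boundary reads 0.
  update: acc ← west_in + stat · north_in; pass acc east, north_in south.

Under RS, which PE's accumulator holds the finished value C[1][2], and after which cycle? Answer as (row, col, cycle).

(row, col, cycle) = (1, 2, 5)

RS: C[1][2] accumulates in PE[1][2]:
  cycle 0: PE[1][2] → acc 0, east 0, south 0
  cycle 1: PE[1][2] → acc 0, east 0, south 0
  cycle 2: PE[1][2] → acc 0, east 0, south 0
  cycle 3: PE[1][2] → acc 57, east 57, south 5
  cycle 4: PE[1][2] → acc 70, east 70, south 5
  cycle 5: PE[1][2] → acc 78, east 78, south 7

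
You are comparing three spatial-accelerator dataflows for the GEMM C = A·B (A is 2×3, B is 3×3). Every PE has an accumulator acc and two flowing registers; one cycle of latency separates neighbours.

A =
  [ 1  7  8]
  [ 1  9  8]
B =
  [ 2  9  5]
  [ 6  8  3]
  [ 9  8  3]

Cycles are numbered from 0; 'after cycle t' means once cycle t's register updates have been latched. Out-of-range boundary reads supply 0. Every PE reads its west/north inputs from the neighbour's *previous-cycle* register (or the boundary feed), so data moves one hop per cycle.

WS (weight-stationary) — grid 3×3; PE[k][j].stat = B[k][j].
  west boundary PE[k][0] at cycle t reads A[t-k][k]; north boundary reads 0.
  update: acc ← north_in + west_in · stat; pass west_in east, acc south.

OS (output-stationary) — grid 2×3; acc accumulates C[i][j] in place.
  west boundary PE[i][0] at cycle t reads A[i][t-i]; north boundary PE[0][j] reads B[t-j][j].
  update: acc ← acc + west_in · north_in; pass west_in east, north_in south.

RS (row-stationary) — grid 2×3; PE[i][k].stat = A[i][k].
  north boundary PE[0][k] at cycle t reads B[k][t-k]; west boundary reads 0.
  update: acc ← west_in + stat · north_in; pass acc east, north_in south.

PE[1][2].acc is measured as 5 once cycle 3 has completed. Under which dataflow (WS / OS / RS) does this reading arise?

dataflow = OS

Under WS (3×3), PE[1][2]:
  step 0 · PE1,2: acc=0; fwd→0 fwd↓0
  step 1 · PE1,2: acc=0; fwd→0 fwd↓0
  step 2 · PE1,2: acc=0; fwd→0 fwd↓0
  step 3 · PE1,2: acc=26; fwd→7 fwd↓26
Under OS (2×3), PE[1][2]:
  step 0 · PE1,2: acc=0; fwd→0 fwd↓0
  step 1 · PE1,2: acc=0; fwd→0 fwd↓0
  step 2 · PE1,2: acc=0; fwd→0 fwd↓0
  step 3 · PE1,2: acc=5; fwd→1 fwd↓5
Under RS (2×3), PE[1][2]:
  step 0 · PE1,2: acc=0; fwd→0 fwd↓0
  step 1 · PE1,2: acc=0; fwd→0 fwd↓0
  step 2 · PE1,2: acc=0; fwd→0 fwd↓0
  step 3 · PE1,2: acc=128; fwd→128 fwd↓9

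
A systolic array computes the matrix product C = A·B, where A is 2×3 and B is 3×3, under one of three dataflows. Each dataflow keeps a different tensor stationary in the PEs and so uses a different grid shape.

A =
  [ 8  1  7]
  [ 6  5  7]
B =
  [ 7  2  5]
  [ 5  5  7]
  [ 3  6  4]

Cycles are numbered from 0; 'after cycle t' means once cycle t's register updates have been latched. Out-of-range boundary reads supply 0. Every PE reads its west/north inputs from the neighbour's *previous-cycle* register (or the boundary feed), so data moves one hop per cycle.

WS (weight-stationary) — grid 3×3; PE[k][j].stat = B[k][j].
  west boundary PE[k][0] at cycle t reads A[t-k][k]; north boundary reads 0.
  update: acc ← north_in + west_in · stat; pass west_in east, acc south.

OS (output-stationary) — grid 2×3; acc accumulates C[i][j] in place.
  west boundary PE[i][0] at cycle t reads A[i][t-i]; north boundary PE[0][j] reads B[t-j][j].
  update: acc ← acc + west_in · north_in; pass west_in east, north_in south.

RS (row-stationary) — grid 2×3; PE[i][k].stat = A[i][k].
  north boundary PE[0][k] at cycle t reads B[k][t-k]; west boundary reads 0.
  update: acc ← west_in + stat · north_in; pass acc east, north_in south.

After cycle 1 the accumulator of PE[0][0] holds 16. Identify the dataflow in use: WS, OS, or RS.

WS [3×3] PE[0][0] across cycles:
  0: (0,0).acc=56  regs=<8,56>
  1: (0,0).acc=42  regs=<6,42>
OS [2×3] PE[0][0] across cycles:
  0: (0,0).acc=56  regs=<8,7>
  1: (0,0).acc=61  regs=<1,5>
RS [2×3] PE[0][0] across cycles:
  0: (0,0).acc=56  regs=<56,7>
  1: (0,0).acc=16  regs=<16,2>

dataflow = RS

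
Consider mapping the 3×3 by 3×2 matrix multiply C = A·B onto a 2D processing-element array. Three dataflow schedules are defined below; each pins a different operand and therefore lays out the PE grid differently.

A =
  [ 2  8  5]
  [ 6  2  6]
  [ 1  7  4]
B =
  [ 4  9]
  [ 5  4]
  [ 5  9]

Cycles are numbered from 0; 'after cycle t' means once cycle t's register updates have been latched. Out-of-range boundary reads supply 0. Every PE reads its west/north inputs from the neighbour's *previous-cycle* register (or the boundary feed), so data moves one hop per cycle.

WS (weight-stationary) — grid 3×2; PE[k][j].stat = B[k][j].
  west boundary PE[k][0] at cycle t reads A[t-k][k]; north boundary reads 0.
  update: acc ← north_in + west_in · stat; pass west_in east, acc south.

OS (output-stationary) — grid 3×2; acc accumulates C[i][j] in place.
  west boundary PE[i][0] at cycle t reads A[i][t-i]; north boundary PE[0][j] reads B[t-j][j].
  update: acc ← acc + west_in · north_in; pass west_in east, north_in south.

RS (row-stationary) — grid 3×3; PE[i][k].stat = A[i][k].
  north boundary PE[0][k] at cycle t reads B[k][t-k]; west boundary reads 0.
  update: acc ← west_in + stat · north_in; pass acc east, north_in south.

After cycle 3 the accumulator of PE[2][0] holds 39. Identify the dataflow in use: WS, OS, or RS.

WS (3×2 grid), PE[2][0]:
  0: (2,0).acc=0  regs=<0,0>
  1: (2,0).acc=0  regs=<0,0>
  2: (2,0).acc=73  regs=<5,73>
  3: (2,0).acc=64  regs=<6,64>
OS (3×2 grid), PE[2][0]:
  0: (2,0).acc=0  regs=<0,0>
  1: (2,0).acc=0  regs=<0,0>
  2: (2,0).acc=4  regs=<1,4>
  3: (2,0).acc=39  regs=<7,5>
RS (3×3 grid), PE[2][0]:
  0: (2,0).acc=0  regs=<0,0>
  1: (2,0).acc=0  regs=<0,0>
  2: (2,0).acc=4  regs=<4,4>
  3: (2,0).acc=9  regs=<9,9>

dataflow = OS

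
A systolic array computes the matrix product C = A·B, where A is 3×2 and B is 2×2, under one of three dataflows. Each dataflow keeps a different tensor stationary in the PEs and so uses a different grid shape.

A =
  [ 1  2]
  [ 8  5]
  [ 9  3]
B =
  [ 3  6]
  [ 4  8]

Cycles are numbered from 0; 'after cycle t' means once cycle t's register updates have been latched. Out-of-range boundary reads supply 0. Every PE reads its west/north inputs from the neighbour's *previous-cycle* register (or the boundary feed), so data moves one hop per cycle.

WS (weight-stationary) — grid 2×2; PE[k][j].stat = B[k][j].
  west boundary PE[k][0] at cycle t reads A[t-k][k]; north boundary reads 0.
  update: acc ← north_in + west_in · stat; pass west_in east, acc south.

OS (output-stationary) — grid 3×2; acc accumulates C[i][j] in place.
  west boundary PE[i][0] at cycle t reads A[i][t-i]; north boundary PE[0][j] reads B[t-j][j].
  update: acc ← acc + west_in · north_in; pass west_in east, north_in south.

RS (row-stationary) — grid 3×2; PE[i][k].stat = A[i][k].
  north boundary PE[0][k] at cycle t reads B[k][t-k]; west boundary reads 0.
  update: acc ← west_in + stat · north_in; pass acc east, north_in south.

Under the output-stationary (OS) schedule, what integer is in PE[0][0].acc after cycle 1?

PE[0][0].acc = 11

Tracing OS — 3×2 array, target PE[0][0]:
  cycle 0: PE[0][0] → acc 3, east 1, south 3
  cycle 1: PE[0][0] → acc 11, east 2, south 4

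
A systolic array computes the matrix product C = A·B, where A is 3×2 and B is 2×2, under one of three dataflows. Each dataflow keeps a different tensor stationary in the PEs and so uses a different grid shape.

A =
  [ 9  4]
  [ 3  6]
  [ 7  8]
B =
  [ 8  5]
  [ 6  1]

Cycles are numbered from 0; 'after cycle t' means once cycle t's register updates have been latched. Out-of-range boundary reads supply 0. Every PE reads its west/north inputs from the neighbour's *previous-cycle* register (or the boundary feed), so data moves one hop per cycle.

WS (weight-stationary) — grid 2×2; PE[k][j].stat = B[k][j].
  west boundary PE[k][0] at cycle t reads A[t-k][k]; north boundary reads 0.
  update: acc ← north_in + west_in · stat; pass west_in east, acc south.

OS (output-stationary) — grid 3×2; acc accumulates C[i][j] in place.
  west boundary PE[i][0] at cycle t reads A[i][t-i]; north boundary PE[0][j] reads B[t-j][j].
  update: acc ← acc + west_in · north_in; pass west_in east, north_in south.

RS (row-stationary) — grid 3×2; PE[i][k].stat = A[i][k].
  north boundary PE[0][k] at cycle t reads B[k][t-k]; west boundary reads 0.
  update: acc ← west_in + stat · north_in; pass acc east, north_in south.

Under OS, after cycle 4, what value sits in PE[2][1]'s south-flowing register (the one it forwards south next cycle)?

OS 3×2: PE[2][1] cycle-by-cycle (with neighbour feeds):
  after 0 — PE[1][1] acc=0, pass-E 0, pass-S 0
  after 0 — PE[2][0] acc=0, pass-E 0, pass-S 0
  after 0 — PE[2][1] acc=0, pass-E 0, pass-S 0
  after 1 — PE[1][1] acc=0, pass-E 0, pass-S 0
  after 1 — PE[2][0] acc=0, pass-E 0, pass-S 0
  after 1 — PE[2][1] acc=0, pass-E 0, pass-S 0
  after 2 — PE[1][1] acc=15, pass-E 3, pass-S 5
  after 2 — PE[2][0] acc=56, pass-E 7, pass-S 8
  after 2 — PE[2][1] acc=0, pass-E 0, pass-S 0
  after 3 — PE[1][1] acc=21, pass-E 6, pass-S 1
  after 3 — PE[2][0] acc=104, pass-E 8, pass-S 6
  after 3 — PE[2][1] acc=35, pass-E 7, pass-S 5
  after 4 — PE[1][1] acc=21, pass-E 0, pass-S 0
  after 4 — PE[2][0] acc=104, pass-E 0, pass-S 0
  after 4 — PE[2][1] acc=43, pass-E 8, pass-S 1

register = 1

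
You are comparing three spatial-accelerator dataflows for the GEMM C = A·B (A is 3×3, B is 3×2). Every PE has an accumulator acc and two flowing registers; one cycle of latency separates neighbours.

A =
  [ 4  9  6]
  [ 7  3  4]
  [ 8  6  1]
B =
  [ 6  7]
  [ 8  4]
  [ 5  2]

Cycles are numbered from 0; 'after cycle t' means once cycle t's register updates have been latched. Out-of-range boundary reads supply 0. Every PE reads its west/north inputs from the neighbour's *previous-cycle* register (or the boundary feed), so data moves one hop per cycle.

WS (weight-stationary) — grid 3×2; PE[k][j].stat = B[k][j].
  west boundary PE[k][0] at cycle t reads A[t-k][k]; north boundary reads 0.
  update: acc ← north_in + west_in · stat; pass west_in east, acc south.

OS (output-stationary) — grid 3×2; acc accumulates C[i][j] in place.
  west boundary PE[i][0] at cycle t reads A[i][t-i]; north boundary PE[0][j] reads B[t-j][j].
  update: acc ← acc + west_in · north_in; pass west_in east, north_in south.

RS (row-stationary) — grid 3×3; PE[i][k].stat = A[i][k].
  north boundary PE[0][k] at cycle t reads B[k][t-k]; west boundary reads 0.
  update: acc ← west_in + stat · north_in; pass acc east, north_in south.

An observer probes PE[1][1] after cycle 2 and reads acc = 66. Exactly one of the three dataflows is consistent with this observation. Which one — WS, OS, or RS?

dataflow = RS

Under WS (3×2), PE[1][1]:
  @0  [1,1]  acc 0  |  →0  ↓0
  @1  [1,1]  acc 0  |  →0  ↓0
  @2  [1,1]  acc 64  |  →9  ↓64
Under OS (3×2), PE[1][1]:
  @0  [1,1]  acc 0  |  →0  ↓0
  @1  [1,1]  acc 0  |  →0  ↓0
  @2  [1,1]  acc 49  |  →7  ↓7
Under RS (3×3), PE[1][1]:
  @0  [1,1]  acc 0  |  →0  ↓0
  @1  [1,1]  acc 0  |  →0  ↓0
  @2  [1,1]  acc 66  |  →66  ↓8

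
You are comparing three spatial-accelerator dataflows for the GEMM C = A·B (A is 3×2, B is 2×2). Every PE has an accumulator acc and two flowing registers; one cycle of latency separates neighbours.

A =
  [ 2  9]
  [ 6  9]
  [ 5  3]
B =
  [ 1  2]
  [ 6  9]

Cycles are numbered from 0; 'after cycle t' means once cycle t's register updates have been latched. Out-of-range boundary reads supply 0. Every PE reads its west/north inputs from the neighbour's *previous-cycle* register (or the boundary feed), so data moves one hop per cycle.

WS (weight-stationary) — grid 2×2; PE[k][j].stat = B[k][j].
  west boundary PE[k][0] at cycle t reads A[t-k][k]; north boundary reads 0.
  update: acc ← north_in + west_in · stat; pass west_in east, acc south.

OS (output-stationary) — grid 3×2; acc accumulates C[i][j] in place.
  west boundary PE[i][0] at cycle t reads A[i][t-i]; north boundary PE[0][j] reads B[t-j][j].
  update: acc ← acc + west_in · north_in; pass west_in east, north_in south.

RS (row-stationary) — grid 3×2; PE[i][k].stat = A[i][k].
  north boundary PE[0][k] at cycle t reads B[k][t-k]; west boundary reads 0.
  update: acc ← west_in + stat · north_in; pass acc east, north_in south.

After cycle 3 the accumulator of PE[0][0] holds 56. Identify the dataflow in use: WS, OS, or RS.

dataflow = OS

WS (2×2 grid), PE[0][0]:
  cycle 0: PE[0][0] → acc 2, east 2, south 2
  cycle 1: PE[0][0] → acc 6, east 6, south 6
  cycle 2: PE[0][0] → acc 5, east 5, south 5
  cycle 3: PE[0][0] → acc 0, east 0, south 0
OS (3×2 grid), PE[0][0]:
  cycle 0: PE[0][0] → acc 2, east 2, south 1
  cycle 1: PE[0][0] → acc 56, east 9, south 6
  cycle 2: PE[0][0] → acc 56, east 0, south 0
  cycle 3: PE[0][0] → acc 56, east 0, south 0
RS (3×2 grid), PE[0][0]:
  cycle 0: PE[0][0] → acc 2, east 2, south 1
  cycle 1: PE[0][0] → acc 4, east 4, south 2
  cycle 2: PE[0][0] → acc 0, east 0, south 0
  cycle 3: PE[0][0] → acc 0, east 0, south 0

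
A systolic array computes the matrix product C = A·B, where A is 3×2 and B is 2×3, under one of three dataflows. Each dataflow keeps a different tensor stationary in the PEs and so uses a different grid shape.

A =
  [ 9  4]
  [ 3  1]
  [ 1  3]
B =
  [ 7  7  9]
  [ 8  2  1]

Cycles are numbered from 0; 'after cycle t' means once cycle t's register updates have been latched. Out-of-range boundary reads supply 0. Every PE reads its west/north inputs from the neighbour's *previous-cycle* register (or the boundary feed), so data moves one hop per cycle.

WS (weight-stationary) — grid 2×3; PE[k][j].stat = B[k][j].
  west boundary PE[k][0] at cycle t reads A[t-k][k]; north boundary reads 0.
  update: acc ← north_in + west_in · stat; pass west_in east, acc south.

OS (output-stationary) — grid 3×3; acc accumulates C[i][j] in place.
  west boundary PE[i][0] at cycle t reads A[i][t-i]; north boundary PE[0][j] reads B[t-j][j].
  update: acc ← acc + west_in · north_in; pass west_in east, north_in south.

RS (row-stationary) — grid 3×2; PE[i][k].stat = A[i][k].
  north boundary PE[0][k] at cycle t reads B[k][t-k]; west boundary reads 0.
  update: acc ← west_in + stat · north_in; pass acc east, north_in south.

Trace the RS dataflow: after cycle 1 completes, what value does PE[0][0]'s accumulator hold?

PE[0][0].acc = 63

RS 3×2: PE[0][0] cycle-by-cycle (with neighbour feeds):
  after 0 — PE[0][0] acc=63, pass-E 63, pass-S 7
  after 1 — PE[0][0] acc=63, pass-E 63, pass-S 7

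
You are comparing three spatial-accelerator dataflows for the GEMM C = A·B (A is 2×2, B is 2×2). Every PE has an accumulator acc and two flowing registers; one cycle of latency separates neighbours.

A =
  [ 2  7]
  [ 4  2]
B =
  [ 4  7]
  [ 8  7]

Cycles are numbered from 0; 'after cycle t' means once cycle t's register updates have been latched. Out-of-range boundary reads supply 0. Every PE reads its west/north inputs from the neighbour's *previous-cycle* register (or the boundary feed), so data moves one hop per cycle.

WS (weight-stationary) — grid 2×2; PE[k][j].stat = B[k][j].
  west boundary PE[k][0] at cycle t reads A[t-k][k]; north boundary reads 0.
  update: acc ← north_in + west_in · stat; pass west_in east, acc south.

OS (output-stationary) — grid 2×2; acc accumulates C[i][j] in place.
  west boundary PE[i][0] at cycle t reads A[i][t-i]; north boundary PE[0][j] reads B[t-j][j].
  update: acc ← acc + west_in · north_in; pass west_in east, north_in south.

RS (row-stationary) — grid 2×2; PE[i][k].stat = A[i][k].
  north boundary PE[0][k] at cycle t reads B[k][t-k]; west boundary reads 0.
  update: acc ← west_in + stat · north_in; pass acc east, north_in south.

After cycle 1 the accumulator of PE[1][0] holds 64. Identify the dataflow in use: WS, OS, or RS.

dataflow = WS

WS (2×2 grid), PE[1][0]:
  c0 r1c0: 0 / 0 / 0
  c1 r1c0: 64 / 7 / 64
OS (2×2 grid), PE[1][0]:
  c0 r1c0: 0 / 0 / 0
  c1 r1c0: 16 / 4 / 4
RS (2×2 grid), PE[1][0]:
  c0 r1c0: 0 / 0 / 0
  c1 r1c0: 16 / 16 / 4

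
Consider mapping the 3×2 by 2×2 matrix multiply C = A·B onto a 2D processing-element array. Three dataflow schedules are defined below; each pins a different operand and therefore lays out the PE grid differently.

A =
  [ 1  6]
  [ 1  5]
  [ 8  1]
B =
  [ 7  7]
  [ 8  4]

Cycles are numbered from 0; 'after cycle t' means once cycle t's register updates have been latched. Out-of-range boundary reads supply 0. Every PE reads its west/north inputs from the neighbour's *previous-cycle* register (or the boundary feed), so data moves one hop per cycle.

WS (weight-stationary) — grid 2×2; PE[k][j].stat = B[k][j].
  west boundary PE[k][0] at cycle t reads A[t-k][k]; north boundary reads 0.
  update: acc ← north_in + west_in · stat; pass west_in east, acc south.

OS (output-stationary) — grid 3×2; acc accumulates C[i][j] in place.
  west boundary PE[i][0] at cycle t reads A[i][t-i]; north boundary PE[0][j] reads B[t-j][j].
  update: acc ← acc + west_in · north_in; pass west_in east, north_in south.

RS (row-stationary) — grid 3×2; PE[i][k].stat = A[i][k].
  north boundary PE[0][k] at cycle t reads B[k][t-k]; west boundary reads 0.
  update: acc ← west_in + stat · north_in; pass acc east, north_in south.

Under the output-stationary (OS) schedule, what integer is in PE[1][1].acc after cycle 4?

PE[1][1].acc = 27

OS 3×2: PE[1][1] cycle-by-cycle (with neighbour feeds):
  [0] (0,1) acc=0 (h:0 v:0)
  [0] (1,0) acc=0 (h:0 v:0)
  [0] (1,1) acc=0 (h:0 v:0)
  [1] (0,1) acc=7 (h:1 v:7)
  [1] (1,0) acc=7 (h:1 v:7)
  [1] (1,1) acc=0 (h:0 v:0)
  [2] (0,1) acc=31 (h:6 v:4)
  [2] (1,0) acc=47 (h:5 v:8)
  [2] (1,1) acc=7 (h:1 v:7)
  [3] (0,1) acc=31 (h:0 v:0)
  [3] (1,0) acc=47 (h:0 v:0)
  [3] (1,1) acc=27 (h:5 v:4)
  [4] (0,1) acc=31 (h:0 v:0)
  [4] (1,0) acc=47 (h:0 v:0)
  [4] (1,1) acc=27 (h:0 v:0)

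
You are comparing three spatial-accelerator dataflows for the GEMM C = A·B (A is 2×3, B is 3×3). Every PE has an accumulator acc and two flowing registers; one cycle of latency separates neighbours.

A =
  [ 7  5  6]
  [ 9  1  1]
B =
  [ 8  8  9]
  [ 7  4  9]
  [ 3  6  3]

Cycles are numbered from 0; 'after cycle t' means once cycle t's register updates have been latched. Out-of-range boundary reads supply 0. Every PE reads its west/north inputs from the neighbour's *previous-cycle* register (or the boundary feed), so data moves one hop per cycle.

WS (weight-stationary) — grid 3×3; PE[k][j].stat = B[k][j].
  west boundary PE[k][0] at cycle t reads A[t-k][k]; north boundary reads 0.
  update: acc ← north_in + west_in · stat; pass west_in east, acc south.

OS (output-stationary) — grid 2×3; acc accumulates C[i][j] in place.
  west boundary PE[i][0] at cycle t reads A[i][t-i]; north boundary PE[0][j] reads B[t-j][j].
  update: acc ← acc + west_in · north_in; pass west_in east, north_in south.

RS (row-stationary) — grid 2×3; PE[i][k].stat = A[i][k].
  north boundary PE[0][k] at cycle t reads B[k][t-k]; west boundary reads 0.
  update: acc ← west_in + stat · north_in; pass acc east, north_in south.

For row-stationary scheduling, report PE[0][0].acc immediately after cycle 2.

PE[0][0].acc = 63

Tracing RS — 2×3 array, target PE[0][0]:
  [0] (0,0) acc=56 (h:56 v:8)
  [1] (0,0) acc=56 (h:56 v:8)
  [2] (0,0) acc=63 (h:63 v:9)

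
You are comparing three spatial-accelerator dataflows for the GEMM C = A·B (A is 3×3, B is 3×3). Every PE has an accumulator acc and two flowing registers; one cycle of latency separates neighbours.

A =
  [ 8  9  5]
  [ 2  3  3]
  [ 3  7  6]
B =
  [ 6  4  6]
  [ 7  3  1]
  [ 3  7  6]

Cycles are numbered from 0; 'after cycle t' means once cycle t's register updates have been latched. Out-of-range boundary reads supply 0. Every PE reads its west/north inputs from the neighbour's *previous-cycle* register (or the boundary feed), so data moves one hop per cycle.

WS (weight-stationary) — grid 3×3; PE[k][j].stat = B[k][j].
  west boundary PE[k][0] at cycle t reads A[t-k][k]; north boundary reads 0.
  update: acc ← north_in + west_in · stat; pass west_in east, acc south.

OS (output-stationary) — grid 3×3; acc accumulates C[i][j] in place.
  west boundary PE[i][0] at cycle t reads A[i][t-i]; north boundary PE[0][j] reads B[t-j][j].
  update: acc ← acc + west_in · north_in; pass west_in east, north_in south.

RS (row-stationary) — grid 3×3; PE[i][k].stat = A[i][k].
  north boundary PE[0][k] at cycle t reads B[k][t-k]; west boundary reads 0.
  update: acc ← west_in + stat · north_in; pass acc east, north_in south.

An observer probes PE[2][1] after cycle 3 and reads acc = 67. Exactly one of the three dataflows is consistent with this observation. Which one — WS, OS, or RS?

WS (3×3 grid), PE[2][1]:
  [0] (2,1) acc=0 (h:0 v:0)
  [1] (2,1) acc=0 (h:0 v:0)
  [2] (2,1) acc=0 (h:0 v:0)
  [3] (2,1) acc=94 (h:5 v:94)
OS (3×3 grid), PE[2][1]:
  [0] (2,1) acc=0 (h:0 v:0)
  [1] (2,1) acc=0 (h:0 v:0)
  [2] (2,1) acc=0 (h:0 v:0)
  [3] (2,1) acc=12 (h:3 v:4)
RS (3×3 grid), PE[2][1]:
  [0] (2,1) acc=0 (h:0 v:0)
  [1] (2,1) acc=0 (h:0 v:0)
  [2] (2,1) acc=0 (h:0 v:0)
  [3] (2,1) acc=67 (h:67 v:7)

dataflow = RS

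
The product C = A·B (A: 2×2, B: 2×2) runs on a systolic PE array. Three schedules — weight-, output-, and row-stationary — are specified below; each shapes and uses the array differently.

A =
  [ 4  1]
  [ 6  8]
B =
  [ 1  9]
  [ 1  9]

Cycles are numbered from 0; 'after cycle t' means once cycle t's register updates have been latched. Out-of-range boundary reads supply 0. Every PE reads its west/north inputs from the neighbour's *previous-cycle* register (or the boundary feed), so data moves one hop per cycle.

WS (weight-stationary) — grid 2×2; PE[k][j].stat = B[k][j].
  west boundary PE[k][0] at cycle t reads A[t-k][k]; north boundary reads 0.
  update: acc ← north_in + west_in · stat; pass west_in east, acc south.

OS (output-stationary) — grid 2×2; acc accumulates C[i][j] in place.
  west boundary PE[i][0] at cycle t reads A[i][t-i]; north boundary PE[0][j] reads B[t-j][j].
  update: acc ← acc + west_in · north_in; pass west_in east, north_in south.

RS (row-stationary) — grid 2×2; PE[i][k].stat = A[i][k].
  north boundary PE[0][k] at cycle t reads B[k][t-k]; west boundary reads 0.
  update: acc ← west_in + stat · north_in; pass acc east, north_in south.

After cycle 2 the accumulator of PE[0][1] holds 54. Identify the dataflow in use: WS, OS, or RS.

WS [2×2] PE[0][1] across cycles:
  cycle 0: PE[0][1] → acc 0, east 0, south 0
  cycle 1: PE[0][1] → acc 36, east 4, south 36
  cycle 2: PE[0][1] → acc 54, east 6, south 54
OS [2×2] PE[0][1] across cycles:
  cycle 0: PE[0][1] → acc 0, east 0, south 0
  cycle 1: PE[0][1] → acc 36, east 4, south 9
  cycle 2: PE[0][1] → acc 45, east 1, south 9
RS [2×2] PE[0][1] across cycles:
  cycle 0: PE[0][1] → acc 0, east 0, south 0
  cycle 1: PE[0][1] → acc 5, east 5, south 1
  cycle 2: PE[0][1] → acc 45, east 45, south 9

dataflow = WS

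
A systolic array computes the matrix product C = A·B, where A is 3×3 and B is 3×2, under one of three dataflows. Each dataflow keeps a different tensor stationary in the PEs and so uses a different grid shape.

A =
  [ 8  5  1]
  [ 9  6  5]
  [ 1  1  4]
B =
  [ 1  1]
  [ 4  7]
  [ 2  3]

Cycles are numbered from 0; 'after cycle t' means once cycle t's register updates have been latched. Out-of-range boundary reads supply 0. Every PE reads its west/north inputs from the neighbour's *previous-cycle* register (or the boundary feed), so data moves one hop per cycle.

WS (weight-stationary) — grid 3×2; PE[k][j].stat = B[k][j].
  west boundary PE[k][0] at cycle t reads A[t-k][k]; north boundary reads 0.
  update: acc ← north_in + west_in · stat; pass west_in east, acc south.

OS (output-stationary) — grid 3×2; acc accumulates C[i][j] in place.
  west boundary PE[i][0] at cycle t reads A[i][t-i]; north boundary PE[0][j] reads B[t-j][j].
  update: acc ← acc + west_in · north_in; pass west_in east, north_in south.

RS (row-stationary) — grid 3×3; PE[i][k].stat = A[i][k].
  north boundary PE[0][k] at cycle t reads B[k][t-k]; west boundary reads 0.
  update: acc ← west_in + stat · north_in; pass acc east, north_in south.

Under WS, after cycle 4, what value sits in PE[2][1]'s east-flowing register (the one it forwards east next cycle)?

register = 5

WS (3×2). Following PE[2][1] plus its west/north inputs:
  @0  [1,1]  acc 0  |  →0  ↓0
  @0  [2,0]  acc 0  |  →0  ↓0
  @0  [2,1]  acc 0  |  →0  ↓0
  @1  [1,1]  acc 0  |  →0  ↓0
  @1  [2,0]  acc 0  |  →0  ↓0
  @1  [2,1]  acc 0  |  →0  ↓0
  @2  [1,1]  acc 43  |  →5  ↓43
  @2  [2,0]  acc 30  |  →1  ↓30
  @2  [2,1]  acc 0  |  →0  ↓0
  @3  [1,1]  acc 51  |  →6  ↓51
  @3  [2,0]  acc 43  |  →5  ↓43
  @3  [2,1]  acc 46  |  →1  ↓46
  @4  [1,1]  acc 8  |  →1  ↓8
  @4  [2,0]  acc 13  |  →4  ↓13
  @4  [2,1]  acc 66  |  →5  ↓66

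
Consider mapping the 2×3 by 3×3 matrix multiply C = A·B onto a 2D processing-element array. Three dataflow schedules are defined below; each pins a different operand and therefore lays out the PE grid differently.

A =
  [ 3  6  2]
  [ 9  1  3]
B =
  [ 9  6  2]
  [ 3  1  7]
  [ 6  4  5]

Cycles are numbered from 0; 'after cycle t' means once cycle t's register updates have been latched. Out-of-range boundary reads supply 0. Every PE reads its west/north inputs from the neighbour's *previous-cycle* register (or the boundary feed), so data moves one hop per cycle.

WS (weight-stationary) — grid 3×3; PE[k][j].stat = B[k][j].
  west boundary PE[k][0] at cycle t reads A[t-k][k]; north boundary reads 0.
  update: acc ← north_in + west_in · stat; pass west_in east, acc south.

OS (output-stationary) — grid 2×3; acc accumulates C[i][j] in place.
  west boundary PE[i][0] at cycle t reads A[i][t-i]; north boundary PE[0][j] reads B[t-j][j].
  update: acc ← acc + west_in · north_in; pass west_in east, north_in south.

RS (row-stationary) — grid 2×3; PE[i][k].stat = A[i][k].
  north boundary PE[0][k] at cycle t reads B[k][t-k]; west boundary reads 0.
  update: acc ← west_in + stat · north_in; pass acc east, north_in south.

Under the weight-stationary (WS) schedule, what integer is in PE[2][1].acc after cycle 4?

Tracing WS — 3×3 array, target PE[2][1]:
  cycle 0: PE[1][1] → acc 0, east 0, south 0
  cycle 0: PE[2][0] → acc 0, east 0, south 0
  cycle 0: PE[2][1] → acc 0, east 0, south 0
  cycle 1: PE[1][1] → acc 0, east 0, south 0
  cycle 1: PE[2][0] → acc 0, east 0, south 0
  cycle 1: PE[2][1] → acc 0, east 0, south 0
  cycle 2: PE[1][1] → acc 24, east 6, south 24
  cycle 2: PE[2][0] → acc 57, east 2, south 57
  cycle 2: PE[2][1] → acc 0, east 0, south 0
  cycle 3: PE[1][1] → acc 55, east 1, south 55
  cycle 3: PE[2][0] → acc 102, east 3, south 102
  cycle 3: PE[2][1] → acc 32, east 2, south 32
  cycle 4: PE[1][1] → acc 0, east 0, south 0
  cycle 4: PE[2][0] → acc 0, east 0, south 0
  cycle 4: PE[2][1] → acc 67, east 3, south 67

PE[2][1].acc = 67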